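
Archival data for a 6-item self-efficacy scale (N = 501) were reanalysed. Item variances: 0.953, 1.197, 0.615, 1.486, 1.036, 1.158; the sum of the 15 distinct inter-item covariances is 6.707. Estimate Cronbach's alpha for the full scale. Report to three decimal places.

α = 0.811

Σσᵢ² = 0.953 + 1.197 + 0.615 + 1.486 + 1.036 + 1.158 = 6.445
Sum of distinct covariances = 6.707
σ²_total = Σσᵢ² + 2·Σcov = 6.445 + 2 × 6.707 = 19.859
α = (6/5)·(1 − 6.445/19.859) = 0.811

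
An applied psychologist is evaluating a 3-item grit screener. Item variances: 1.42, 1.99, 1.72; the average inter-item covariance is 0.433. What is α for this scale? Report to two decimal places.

α = 0.50

ΣVar(i) = 1.42 + 1.99 + 1.72 = 5.13
Sum of the 3 distinct covariances = 3 × 0.433 = 1.299
Var(T) = ΣVar(i) + 2·Σcov = 5.13 + 2 × 1.299 = 7.728
α = (3/2)·(1 − 5.13/7.728) = 0.50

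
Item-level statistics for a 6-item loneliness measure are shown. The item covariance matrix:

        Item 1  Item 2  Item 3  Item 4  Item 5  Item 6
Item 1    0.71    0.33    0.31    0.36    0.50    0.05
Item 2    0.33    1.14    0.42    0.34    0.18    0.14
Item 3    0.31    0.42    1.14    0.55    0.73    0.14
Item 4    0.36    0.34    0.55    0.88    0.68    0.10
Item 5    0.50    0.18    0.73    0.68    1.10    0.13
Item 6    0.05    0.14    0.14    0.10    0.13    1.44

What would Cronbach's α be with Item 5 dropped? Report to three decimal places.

Remaining items: Item 1, Item 2, Item 3, Item 4, Item 6 (k = 5).
Σσ²ᵢ = 0.71 + 1.14 + 1.14 + 0.88 + 1.44 = 5.31
σ²_T = 5.31 + 2 × 2.74 = 10.79
α (item deleted) = (5/4)·(1 − 5.31/10.79) = 0.635

Cronbach's α = 0.635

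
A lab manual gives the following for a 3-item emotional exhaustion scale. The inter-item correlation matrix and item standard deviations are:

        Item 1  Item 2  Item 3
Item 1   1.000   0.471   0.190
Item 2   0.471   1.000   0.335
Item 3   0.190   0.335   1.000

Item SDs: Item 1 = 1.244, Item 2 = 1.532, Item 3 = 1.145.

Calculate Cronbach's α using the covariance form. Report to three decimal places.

α = 0.604

Σσ²ᵢ = 1.244² + 1.532² + 1.145² = 5.2056
Covariances σ_ij = r_ij · s_i · s_j:
  σ(Item 1,Item 2) = 0.471 × 1.244 × 1.532 = 0.8976
  σ(Item 1,Item 3) = 0.190 × 1.244 × 1.145 = 0.2706
  σ(Item 2,Item 3) = 0.335 × 1.532 × 1.145 = 0.5876
σ²_T = Σσ²ᵢ + 2·Σσ_ij = 5.2056 + 2 × 1.7558 = 8.7172
α = (3/2)·(1 − 5.2056/8.7172) = 0.604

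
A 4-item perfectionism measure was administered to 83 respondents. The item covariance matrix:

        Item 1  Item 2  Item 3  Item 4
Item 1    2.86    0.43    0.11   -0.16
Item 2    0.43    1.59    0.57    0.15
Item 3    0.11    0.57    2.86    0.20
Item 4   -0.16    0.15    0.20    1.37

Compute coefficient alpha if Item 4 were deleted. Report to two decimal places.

Remaining items: Item 1, Item 2, Item 3 (k = 3).
ΣVar(i) = 2.86 + 1.59 + 2.86 = 7.31
total variance = 7.31 + 2 × 1.11 = 9.53
α (item deleted) = (3/2)·(1 − 7.31/9.53) = 0.35

α = 0.35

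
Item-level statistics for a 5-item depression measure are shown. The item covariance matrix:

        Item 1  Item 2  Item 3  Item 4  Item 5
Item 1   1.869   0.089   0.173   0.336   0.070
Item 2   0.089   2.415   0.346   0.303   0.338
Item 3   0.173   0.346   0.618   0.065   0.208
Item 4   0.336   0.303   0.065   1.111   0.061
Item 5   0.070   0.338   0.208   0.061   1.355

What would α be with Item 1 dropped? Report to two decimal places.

Remaining items: Item 2, Item 3, Item 4, Item 5 (k = 4).
sum of item variances = 2.415 + 0.618 + 1.111 + 1.355 = 5.499
σ²_T = 5.499 + 2 × 1.321 = 8.141
α (item deleted) = (4/3)·(1 − 5.499/8.141) = 0.43

α = 0.43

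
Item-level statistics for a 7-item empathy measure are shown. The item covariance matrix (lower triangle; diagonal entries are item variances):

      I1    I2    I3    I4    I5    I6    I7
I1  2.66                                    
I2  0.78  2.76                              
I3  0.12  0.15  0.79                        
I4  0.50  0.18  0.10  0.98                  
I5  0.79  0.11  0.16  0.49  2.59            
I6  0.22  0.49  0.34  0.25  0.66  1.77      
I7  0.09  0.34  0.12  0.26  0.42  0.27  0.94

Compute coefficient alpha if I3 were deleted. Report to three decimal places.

coefficient alpha = 0.600

Remaining items: I1, I2, I4, I5, I6, I7 (k = 6).
ΣVar(i) = 2.66 + 2.76 + 0.98 + 2.59 + 1.77 + 0.94 = 11.70
Var(T) = 11.70 + 2 × 5.85 = 23.40
α (item deleted) = (6/5)·(1 − 11.70/23.40) = 0.600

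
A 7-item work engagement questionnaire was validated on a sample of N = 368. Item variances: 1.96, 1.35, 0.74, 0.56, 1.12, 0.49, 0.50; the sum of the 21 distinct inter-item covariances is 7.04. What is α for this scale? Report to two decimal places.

Σσᵢ² = 1.96 + 1.35 + 0.74 + 0.56 + 1.12 + 0.49 + 0.50 = 6.72
Sum of distinct covariances = 7.04
total variance = Σσᵢ² + 2·Σcov = 6.72 + 2 × 7.04 = 20.80
α = (7/6)·(1 − 6.72/20.80) = 0.79

α = 0.79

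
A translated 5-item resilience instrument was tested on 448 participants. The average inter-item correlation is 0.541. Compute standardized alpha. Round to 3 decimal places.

Standardized α = k·r̄ / (1 + (k−1)·r̄) = 5 × 0.541 / (1 + 4 × 0.541)
  = 2.7050 / 3.1640 = 0.855

standardized alpha = 0.855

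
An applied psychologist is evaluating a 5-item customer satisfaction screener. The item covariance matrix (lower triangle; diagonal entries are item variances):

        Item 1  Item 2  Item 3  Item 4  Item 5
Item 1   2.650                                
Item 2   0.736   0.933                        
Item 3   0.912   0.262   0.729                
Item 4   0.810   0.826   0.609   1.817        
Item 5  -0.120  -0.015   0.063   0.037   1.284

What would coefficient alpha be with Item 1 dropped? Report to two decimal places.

α = 0.57

Remaining items: Item 2, Item 3, Item 4, Item 5 (k = 4).
Σσ²ᵢ = 0.933 + 0.729 + 1.817 + 1.284 = 4.763
Var(T) = 4.763 + 2 × 1.782 = 8.327
α (item deleted) = (4/3)·(1 − 4.763/8.327) = 0.57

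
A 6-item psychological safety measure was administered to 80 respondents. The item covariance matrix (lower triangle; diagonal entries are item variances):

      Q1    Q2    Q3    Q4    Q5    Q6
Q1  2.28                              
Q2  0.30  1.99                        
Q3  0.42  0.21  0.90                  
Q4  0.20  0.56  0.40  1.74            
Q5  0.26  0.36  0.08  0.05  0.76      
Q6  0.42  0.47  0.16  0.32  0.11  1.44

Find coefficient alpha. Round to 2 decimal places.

α = 0.58

Σσᵢ² = 2.28 + 1.99 + 0.90 + 1.74 + 0.76 + 1.44 = 9.11
Σ_{i<j} σ_ij = 4.32
σ²_total = 9.11 + 2 × 4.32 = 17.75
α = (k/(k−1))·(1 − Σσᵢ²/σ²_total) = (6/5)·(1 − 9.11/17.75) = 0.58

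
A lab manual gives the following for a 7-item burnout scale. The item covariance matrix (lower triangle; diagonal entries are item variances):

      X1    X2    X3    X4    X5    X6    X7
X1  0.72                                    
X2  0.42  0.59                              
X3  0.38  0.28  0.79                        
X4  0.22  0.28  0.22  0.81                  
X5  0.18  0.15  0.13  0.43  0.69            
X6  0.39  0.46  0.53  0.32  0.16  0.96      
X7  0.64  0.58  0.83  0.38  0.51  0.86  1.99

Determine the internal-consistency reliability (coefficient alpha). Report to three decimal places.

sum of item variances = 0.72 + 0.59 + 0.79 + 0.81 + 0.69 + 0.96 + 1.99 = 6.55
Sum of the distinct covariances = 8.35
total variance = 6.55 + 2 × 8.35 = 23.25
α = (k/(k−1))·(1 − sum of item variances/total variance) = (7/6)·(1 − 6.55/23.25) = 0.838

α = 0.838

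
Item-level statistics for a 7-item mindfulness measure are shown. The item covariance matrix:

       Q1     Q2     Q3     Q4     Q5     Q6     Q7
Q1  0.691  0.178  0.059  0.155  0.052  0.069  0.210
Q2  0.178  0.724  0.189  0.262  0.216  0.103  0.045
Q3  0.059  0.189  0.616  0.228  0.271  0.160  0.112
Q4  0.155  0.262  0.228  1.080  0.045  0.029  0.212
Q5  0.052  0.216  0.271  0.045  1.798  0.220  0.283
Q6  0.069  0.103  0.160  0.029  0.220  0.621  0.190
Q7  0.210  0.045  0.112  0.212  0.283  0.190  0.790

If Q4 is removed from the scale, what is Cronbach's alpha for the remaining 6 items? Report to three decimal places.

α = 0.568

Remaining items: Q1, Q2, Q3, Q5, Q6, Q7 (k = 6).
Σσ²ᵢ = 0.691 + 0.724 + 0.616 + 1.798 + 0.621 + 0.790 = 5.240
σ²_T = 5.240 + 2 × 2.357 = 9.954
α (item deleted) = (6/5)·(1 − 5.240/9.954) = 0.568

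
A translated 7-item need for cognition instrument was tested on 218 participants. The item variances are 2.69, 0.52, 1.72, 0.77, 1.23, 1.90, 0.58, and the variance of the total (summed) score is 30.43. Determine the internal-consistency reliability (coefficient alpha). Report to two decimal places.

Σσ²ᵢ = 2.69 + 0.52 + 1.72 + 0.77 + 1.23 + 1.90 + 0.58 = 9.41
α = (k/(k−1))·(1 − Σσ²ᵢ/σ²_total) = (7/6)·(1 − 9.41/30.43) = 0.81

coefficient alpha = 0.81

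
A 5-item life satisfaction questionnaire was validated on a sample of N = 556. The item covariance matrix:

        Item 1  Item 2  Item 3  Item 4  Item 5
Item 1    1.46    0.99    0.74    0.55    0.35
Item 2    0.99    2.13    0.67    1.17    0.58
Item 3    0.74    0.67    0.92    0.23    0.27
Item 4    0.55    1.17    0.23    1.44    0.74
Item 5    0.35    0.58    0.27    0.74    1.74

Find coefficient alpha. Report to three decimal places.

α = 0.776

Σσ²ᵢ = 1.46 + 2.13 + 0.92 + 1.44 + 1.74 = 7.69
Σ_{i<j} σ_ij = 6.29
Var(T) = 7.69 + 2 × 6.29 = 20.27
α = (k/(k−1))·(1 − Σσ²ᵢ/Var(T)) = (5/4)·(1 − 7.69/20.27) = 0.776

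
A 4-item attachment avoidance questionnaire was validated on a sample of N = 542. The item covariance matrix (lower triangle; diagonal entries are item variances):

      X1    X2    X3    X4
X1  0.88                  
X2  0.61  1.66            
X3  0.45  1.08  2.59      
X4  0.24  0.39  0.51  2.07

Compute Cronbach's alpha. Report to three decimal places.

α = 0.636

Σσᵢ² = 0.88 + 1.66 + 2.59 + 2.07 = 7.20
Sum of off-diagonal covariances = 3.28
σ²_total = 7.20 + 2 × 3.28 = 13.76
α = (k/(k−1))·(1 − Σσᵢ²/σ²_total) = (4/3)·(1 − 7.20/13.76) = 0.636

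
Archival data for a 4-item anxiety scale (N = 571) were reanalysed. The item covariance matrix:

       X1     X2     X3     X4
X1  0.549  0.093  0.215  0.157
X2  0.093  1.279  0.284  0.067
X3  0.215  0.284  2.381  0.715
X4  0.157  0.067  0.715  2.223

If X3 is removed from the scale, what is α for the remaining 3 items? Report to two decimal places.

α = 0.20

Remaining items: X1, X2, X4 (k = 3).
sum of item variances = 0.549 + 1.279 + 2.223 = 4.051
Var(T) = 4.051 + 2 × 0.317 = 4.685
α (item deleted) = (3/2)·(1 − 4.051/4.685) = 0.20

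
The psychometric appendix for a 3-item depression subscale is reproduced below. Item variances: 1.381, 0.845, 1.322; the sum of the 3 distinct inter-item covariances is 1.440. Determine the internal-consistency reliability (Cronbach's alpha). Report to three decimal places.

ΣVar(i) = 1.381 + 0.845 + 1.322 = 3.548
Sum of distinct covariances = 1.440
Var(T) = ΣVar(i) + 2·Σcov = 3.548 + 2 × 1.440 = 6.428
α = (3/2)·(1 − 3.548/6.428) = 0.672

Cronbach's alpha = 0.672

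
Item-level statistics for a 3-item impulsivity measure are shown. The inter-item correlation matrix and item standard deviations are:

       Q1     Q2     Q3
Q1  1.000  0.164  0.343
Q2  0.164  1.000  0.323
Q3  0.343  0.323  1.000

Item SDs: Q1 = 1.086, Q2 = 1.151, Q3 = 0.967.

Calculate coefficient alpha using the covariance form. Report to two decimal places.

Σσ²ᵢ = 1.086² + 1.151² + 0.967² = 3.4393
Covariances σ_ij = r_ij · s_i · s_j:
  σ(Q1,Q2) = 0.164 × 1.086 × 1.151 = 0.2050
  σ(Q1,Q3) = 0.343 × 1.086 × 0.967 = 0.3602
  σ(Q2,Q3) = 0.323 × 1.151 × 0.967 = 0.3595
σ²_T = Σσ²ᵢ + 2·Σσ_ij = 3.4393 + 2 × 0.9247 = 5.2887
α = (3/2)·(1 − 3.4393/5.2887) = 0.52

α = 0.52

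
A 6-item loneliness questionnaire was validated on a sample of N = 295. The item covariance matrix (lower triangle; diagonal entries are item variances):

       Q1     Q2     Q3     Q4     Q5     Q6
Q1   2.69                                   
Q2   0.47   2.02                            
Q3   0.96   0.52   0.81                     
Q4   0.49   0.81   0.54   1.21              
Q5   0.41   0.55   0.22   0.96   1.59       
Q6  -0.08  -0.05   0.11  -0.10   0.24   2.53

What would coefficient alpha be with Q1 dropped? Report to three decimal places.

Remaining items: Q2, Q3, Q4, Q5, Q6 (k = 5).
Σσ²ᵢ = 2.02 + 0.81 + 1.21 + 1.59 + 2.53 = 8.16
σ²_total = 8.16 + 2 × 3.80 = 15.76
α (item deleted) = (5/4)·(1 − 8.16/15.76) = 0.603

coefficient alpha = 0.603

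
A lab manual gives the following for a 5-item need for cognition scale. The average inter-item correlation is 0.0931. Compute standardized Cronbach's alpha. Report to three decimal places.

Standardized α = k·r̄ / (1 + (k−1)·r̄) = 5 × 0.0931 / (1 + 4 × 0.0931)
  = 0.4655 / 1.3724 = 0.339

α = 0.339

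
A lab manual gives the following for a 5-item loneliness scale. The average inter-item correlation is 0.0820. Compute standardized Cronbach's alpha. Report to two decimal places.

α = 0.31

Standardized α = k·r̄ / (1 + (k−1)·r̄) = 5 × 0.0820 / (1 + 4 × 0.0820)
  = 0.4100 / 1.3280 = 0.31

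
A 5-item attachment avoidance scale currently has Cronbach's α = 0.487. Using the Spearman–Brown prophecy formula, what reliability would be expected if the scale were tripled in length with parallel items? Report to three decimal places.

Length factor m = 3
α' = m·α / (1 + (m−1)·α)
   = 3 × 0.487 / (1 + (3 − 1) × 0.487)
   = 1.4610 / 1.9740 = 0.740

predicted reliability = 0.740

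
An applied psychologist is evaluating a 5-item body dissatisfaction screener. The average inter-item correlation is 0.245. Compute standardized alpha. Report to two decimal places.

Standardized α = k·r̄ / (1 + (k−1)·r̄) = 5 × 0.245 / (1 + 4 × 0.245)
  = 1.2250 / 1.9800 = 0.62

α = 0.62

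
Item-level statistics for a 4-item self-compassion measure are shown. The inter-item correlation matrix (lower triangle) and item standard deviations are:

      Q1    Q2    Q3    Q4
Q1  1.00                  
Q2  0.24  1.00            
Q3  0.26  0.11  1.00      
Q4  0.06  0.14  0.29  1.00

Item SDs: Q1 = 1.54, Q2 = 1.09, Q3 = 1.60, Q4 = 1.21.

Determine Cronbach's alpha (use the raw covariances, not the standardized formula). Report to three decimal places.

Cronbach's alpha = 0.474

Σσ²ᵢ = 1.54² + 1.09² + 1.60² + 1.21² = 7.5838
Covariances σ_ij = r_ij · s_i · s_j:
  σ(Q1,Q2) = 0.24 × 1.54 × 1.09 = 0.4029
  σ(Q1,Q3) = 0.26 × 1.54 × 1.60 = 0.6406
  σ(Q1,Q4) = 0.06 × 1.54 × 1.21 = 0.1118
  σ(Q2,Q3) = 0.11 × 1.09 × 1.60 = 0.1918
  σ(Q2,Q4) = 0.14 × 1.09 × 1.21 = 0.1846
  σ(Q3,Q4) = 0.29 × 1.60 × 1.21 = 0.5614
σ²_T = Σσ²ᵢ + 2·Σσ_ij = 7.5838 + 2 × 2.0931 = 11.7700
α = (4/3)·(1 − 7.5838/11.7700) = 0.474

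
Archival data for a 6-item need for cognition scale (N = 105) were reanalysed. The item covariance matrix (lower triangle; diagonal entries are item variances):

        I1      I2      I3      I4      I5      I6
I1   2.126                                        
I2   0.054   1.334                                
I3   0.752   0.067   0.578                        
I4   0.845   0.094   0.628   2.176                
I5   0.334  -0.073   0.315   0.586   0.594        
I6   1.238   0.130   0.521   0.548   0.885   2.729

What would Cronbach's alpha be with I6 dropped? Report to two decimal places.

Cronbach's alpha = 0.64

Remaining items: I1, I2, I3, I4, I5 (k = 5).
Σσ²ᵢ = 2.126 + 1.334 + 0.578 + 2.176 + 0.594 = 6.808
Var(T) = 6.808 + 2 × 3.602 = 14.012
α (item deleted) = (5/4)·(1 − 6.808/14.012) = 0.64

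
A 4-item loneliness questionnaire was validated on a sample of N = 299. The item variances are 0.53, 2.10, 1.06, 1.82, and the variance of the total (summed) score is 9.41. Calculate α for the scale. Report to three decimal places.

α = 0.553

ΣVar(i) = 0.53 + 2.10 + 1.06 + 1.82 = 5.51
α = (k/(k−1))·(1 − ΣVar(i)/Var(T)) = (4/3)·(1 − 5.51/9.41) = 0.553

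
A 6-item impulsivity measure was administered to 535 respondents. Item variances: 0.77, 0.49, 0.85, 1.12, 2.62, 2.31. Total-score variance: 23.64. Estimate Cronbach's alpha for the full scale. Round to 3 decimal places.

sum of item variances = 0.77 + 0.49 + 0.85 + 1.12 + 2.62 + 2.31 = 8.16
α = (k/(k−1))·(1 − sum of item variances/σ²_T) = (6/5)·(1 − 8.16/23.64) = 0.786

α = 0.786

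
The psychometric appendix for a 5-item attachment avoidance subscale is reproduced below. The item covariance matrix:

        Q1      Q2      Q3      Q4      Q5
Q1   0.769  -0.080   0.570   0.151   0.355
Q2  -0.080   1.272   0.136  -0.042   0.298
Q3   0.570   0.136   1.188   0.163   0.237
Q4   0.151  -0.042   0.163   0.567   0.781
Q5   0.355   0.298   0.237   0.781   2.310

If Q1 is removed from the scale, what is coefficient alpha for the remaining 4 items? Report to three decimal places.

Remaining items: Q2, Q3, Q4, Q5 (k = 4).
ΣVar(i) = 1.272 + 1.188 + 0.567 + 2.310 = 5.337
σ²_T = 5.337 + 2 × 1.573 = 8.483
α (item deleted) = (4/3)·(1 − 5.337/8.483) = 0.494

α = 0.494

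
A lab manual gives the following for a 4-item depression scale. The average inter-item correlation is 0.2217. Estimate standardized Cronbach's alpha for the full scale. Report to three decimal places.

α = 0.533

Standardized α = k·r̄ / (1 + (k−1)·r̄) = 4 × 0.2217 / (1 + 3 × 0.2217)
  = 0.8868 / 1.6651 = 0.533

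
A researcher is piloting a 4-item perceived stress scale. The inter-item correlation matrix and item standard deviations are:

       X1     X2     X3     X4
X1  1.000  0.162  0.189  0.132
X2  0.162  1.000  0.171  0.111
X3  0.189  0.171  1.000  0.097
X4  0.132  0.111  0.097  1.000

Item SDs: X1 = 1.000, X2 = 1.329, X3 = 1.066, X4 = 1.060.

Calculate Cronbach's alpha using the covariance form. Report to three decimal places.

Cronbach's alpha = 0.397

Σσ²ᵢ = 1.000² + 1.329² + 1.066² + 1.060² = 5.0262
Covariances σ_ij = r_ij · s_i · s_j:
  σ(X1,X2) = 0.162 × 1.000 × 1.329 = 0.2153
  σ(X1,X3) = 0.189 × 1.000 × 1.066 = 0.2015
  σ(X1,X4) = 0.132 × 1.000 × 1.060 = 0.1399
  σ(X2,X3) = 0.171 × 1.329 × 1.066 = 0.2423
  σ(X2,X4) = 0.111 × 1.329 × 1.060 = 0.1564
  σ(X3,X4) = 0.097 × 1.066 × 1.060 = 0.1096
σ²_T = Σσ²ᵢ + 2·Σσ_ij = 5.0262 + 2 × 1.0650 = 7.1562
α = (4/3)·(1 − 5.0262/7.1562) = 0.397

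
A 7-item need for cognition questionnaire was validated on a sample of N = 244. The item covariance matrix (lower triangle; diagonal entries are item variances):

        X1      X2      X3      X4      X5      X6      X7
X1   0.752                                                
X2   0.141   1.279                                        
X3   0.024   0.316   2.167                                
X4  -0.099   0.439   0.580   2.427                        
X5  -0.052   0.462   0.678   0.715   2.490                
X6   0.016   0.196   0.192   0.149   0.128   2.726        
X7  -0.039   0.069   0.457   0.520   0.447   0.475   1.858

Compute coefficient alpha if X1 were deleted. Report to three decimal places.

Remaining items: X2, X3, X4, X5, X6, X7 (k = 6).
Σσ²ᵢ = 1.279 + 2.167 + 2.427 + 2.490 + 2.726 + 1.858 = 12.947
σ²_T = 12.947 + 2 × 5.823 = 24.593
α (item deleted) = (6/5)·(1 − 12.947/24.593) = 0.568

coefficient alpha = 0.568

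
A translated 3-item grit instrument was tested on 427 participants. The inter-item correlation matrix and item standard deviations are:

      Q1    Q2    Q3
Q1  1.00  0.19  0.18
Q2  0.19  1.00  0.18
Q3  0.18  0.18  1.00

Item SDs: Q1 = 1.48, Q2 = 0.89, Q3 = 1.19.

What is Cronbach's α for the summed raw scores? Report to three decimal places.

Cronbach's α = 0.384

Σσ²ᵢ = 1.48² + 0.89² + 1.19² = 4.3986
Covariances σ_ij = r_ij · s_i · s_j:
  σ(Q1,Q2) = 0.19 × 1.48 × 0.89 = 0.2503
  σ(Q1,Q3) = 0.18 × 1.48 × 1.19 = 0.3170
  σ(Q2,Q3) = 0.18 × 0.89 × 1.19 = 0.1906
σ²_T = Σσ²ᵢ + 2·Σσ_ij = 4.3986 + 2 × 0.7579 = 5.9144
α = (3/2)·(1 − 4.3986/5.9144) = 0.384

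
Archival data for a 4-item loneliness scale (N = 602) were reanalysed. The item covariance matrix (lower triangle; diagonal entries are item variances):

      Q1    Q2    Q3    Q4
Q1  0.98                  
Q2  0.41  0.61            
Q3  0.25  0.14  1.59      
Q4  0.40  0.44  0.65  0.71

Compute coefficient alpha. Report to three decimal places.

α = 0.721

sum of item variances = 0.98 + 0.61 + 1.59 + 0.71 = 3.89
Σ_{i<j} σ_ij = 2.29
σ²_total = 3.89 + 2 × 2.29 = 8.47
α = (k/(k−1))·(1 − sum of item variances/σ²_total) = (4/3)·(1 − 3.89/8.47) = 0.721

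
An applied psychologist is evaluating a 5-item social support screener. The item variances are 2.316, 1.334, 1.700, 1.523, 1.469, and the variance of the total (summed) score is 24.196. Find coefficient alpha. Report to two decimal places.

Σσᵢ² = 2.316 + 1.334 + 1.700 + 1.523 + 1.469 = 8.342
α = (k/(k−1))·(1 − Σσᵢ²/Var(T)) = (5/4)·(1 − 8.342/24.196) = 0.82

α = 0.82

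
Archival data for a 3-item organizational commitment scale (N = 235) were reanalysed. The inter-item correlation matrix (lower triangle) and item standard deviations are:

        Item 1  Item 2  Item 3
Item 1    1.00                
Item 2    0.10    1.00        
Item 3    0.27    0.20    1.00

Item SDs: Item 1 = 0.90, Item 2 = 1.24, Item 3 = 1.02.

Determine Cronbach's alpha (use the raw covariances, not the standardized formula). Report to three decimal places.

Σσ²ᵢ = 0.90² + 1.24² + 1.02² = 3.3880
Covariances σ_ij = r_ij · s_i · s_j:
  σ(Item 1,Item 2) = 0.10 × 0.90 × 1.24 = 0.1116
  σ(Item 1,Item 3) = 0.27 × 0.90 × 1.02 = 0.2479
  σ(Item 2,Item 3) = 0.20 × 1.24 × 1.02 = 0.2530
σ²_T = Σσ²ᵢ + 2·Σσ_ij = 3.3880 + 2 × 0.6125 = 4.6130
α = (3/2)·(1 − 3.3880/4.6130) = 0.398

Cronbach's alpha = 0.398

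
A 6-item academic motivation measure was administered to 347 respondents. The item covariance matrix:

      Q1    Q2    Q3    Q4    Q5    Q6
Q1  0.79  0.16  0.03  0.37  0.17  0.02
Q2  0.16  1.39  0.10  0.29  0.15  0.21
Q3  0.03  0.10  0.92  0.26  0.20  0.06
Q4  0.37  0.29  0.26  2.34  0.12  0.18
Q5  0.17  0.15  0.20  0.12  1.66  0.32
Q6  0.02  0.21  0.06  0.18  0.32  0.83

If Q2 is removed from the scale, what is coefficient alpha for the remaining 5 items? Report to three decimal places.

Remaining items: Q1, Q3, Q4, Q5, Q6 (k = 5).
sum of item variances = 0.79 + 0.92 + 2.34 + 1.66 + 0.83 = 6.54
σ²_total = 6.54 + 2 × 1.73 = 10.00
α (item deleted) = (5/4)·(1 − 6.54/10.00) = 0.432

coefficient alpha = 0.432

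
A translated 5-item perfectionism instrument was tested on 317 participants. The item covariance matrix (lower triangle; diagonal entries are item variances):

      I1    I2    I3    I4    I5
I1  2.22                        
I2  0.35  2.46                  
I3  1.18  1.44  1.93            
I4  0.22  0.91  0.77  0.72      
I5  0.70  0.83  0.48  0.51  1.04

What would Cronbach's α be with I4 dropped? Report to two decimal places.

Cronbach's α = 0.75

Remaining items: I1, I2, I3, I5 (k = 4).
sum of item variances = 2.22 + 2.46 + 1.93 + 1.04 = 7.65
total variance = 7.65 + 2 × 4.98 = 17.61
α (item deleted) = (4/3)·(1 − 7.65/17.61) = 0.75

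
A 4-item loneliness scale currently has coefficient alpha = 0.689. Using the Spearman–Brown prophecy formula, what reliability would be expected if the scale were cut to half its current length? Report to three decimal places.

predicted reliability = 0.526

Length factor m = 1/2
α' = m·α / (1 − (1−m)·α)
   = 1/2 × 0.689 / (1 − (1 − 1/2) × 0.689)
   = 0.3445 / 0.6555 = 0.526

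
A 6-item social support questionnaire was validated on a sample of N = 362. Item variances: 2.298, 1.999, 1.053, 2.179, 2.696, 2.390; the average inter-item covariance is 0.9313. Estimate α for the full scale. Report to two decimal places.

ΣVar(i) = 2.298 + 1.999 + 1.053 + 2.179 + 2.696 + 2.390 = 12.615
Sum of the 15 distinct covariances = 15 × 0.9313 = 13.9695
σ²_total = ΣVar(i) + 2·Σcov = 12.615 + 2 × 13.9695 = 40.5540
α = (6/5)·(1 − 12.615/40.5540) = 0.83

α = 0.83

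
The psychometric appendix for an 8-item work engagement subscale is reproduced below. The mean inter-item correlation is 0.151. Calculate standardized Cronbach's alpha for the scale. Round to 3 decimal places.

Standardized α = k·r̄ / (1 + (k−1)·r̄) = 8 × 0.151 / (1 + 7 × 0.151)
  = 1.2080 / 2.0570 = 0.587

α = 0.587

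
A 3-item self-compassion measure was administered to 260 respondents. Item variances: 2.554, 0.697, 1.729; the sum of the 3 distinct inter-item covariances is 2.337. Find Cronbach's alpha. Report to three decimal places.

ΣVar(i) = 2.554 + 0.697 + 1.729 = 4.980
Sum of distinct covariances = 2.337
σ²_T = ΣVar(i) + 2·Σcov = 4.980 + 2 × 2.337 = 9.654
α = (3/2)·(1 − 4.980/9.654) = 0.726

α = 0.726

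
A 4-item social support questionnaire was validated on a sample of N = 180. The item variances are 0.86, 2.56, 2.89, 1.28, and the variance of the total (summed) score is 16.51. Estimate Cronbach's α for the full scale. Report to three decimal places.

Cronbach's α = 0.720

Σσᵢ² = 0.86 + 2.56 + 2.89 + 1.28 = 7.59
α = (k/(k−1))·(1 − Σσᵢ²/σ²_total) = (4/3)·(1 − 7.59/16.51) = 0.720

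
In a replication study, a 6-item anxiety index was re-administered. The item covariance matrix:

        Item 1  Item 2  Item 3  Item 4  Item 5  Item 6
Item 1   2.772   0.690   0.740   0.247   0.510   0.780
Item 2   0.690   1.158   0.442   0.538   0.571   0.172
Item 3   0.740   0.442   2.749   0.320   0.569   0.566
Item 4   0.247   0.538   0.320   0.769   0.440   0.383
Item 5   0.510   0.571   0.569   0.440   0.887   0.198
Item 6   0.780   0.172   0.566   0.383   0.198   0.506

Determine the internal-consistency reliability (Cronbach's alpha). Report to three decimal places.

Cronbach's alpha = 0.742

Σσᵢ² = 2.772 + 1.158 + 2.749 + 0.769 + 0.887 + 0.506 = 8.841
Sum of the distinct covariances = 7.166
total variance = 8.841 + 2 × 7.166 = 23.173
α = (k/(k−1))·(1 − Σσᵢ²/total variance) = (6/5)·(1 − 8.841/23.173) = 0.742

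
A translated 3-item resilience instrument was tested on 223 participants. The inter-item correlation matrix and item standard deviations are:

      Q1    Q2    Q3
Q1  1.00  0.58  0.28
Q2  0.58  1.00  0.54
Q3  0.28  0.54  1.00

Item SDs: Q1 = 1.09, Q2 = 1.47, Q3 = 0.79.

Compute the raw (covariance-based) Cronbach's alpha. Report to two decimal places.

Σσ²ᵢ = 1.09² + 1.47² + 0.79² = 3.9731
Covariances σ_ij = r_ij · s_i · s_j:
  σ(Q1,Q2) = 0.58 × 1.09 × 1.47 = 0.9293
  σ(Q1,Q3) = 0.28 × 1.09 × 0.79 = 0.2411
  σ(Q2,Q3) = 0.54 × 1.47 × 0.79 = 0.6271
σ²_T = Σσ²ᵢ + 2·Σσ_ij = 3.9731 + 2 × 1.7975 = 7.5681
α = (3/2)·(1 − 3.9731/7.5681) = 0.71

Cronbach's alpha = 0.71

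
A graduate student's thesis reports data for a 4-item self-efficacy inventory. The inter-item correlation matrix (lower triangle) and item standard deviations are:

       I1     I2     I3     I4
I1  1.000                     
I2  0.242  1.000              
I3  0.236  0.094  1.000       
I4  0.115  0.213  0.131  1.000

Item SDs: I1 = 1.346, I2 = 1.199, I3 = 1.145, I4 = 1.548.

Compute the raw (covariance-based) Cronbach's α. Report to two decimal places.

Σσ²ᵢ = 1.346² + 1.199² + 1.145² + 1.548² = 6.9566
Covariances σ_ij = r_ij · s_i · s_j:
  σ(I1,I2) = 0.242 × 1.346 × 1.199 = 0.3906
  σ(I1,I3) = 0.236 × 1.346 × 1.145 = 0.3637
  σ(I1,I4) = 0.115 × 1.346 × 1.548 = 0.2396
  σ(I2,I3) = 0.094 × 1.199 × 1.145 = 0.1290
  σ(I2,I4) = 0.213 × 1.199 × 1.548 = 0.3953
  σ(I3,I4) = 0.131 × 1.145 × 1.548 = 0.2322
σ²_T = Σσ²ᵢ + 2·Σσ_ij = 6.9566 + 2 × 1.7504 = 10.4574
α = (4/3)·(1 − 6.9566/10.4574) = 0.45

α = 0.45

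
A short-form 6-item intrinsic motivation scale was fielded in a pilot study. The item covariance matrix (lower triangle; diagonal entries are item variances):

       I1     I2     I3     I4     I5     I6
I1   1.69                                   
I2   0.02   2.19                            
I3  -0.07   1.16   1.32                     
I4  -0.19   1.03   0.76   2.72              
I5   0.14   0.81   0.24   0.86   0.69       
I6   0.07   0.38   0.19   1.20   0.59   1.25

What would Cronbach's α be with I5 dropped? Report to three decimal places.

Remaining items: I1, I2, I3, I4, I6 (k = 5).
ΣVar(i) = 1.69 + 2.19 + 1.32 + 2.72 + 1.25 = 9.17
σ²_total = 9.17 + 2 × 4.55 = 18.27
α (item deleted) = (5/4)·(1 − 9.17/18.27) = 0.623

Cronbach's α = 0.623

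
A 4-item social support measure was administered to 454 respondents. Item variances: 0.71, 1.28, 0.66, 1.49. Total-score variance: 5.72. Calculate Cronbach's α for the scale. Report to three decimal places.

Cronbach's α = 0.368

ΣVar(i) = 0.71 + 1.28 + 0.66 + 1.49 = 4.14
α = (k/(k−1))·(1 − ΣVar(i)/total variance) = (4/3)·(1 − 4.14/5.72) = 0.368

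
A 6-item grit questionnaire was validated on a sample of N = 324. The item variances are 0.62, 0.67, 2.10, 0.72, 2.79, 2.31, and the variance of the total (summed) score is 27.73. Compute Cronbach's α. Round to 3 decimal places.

Σσᵢ² = 0.62 + 0.67 + 2.10 + 0.72 + 2.79 + 2.31 = 9.21
α = (k/(k−1))·(1 − Σσᵢ²/Var(T)) = (6/5)·(1 − 9.21/27.73) = 0.801

α = 0.801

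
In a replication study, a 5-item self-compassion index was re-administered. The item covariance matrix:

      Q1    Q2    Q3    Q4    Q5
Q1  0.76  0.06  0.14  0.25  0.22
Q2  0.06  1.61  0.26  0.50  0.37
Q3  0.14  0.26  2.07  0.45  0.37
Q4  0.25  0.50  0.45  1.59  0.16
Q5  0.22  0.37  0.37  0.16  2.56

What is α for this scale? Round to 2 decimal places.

ΣVar(i) = 0.76 + 1.61 + 2.07 + 1.59 + 2.56 = 8.59
Σ_{i<j} σ_ij = 2.78
total variance = 8.59 + 2 × 2.78 = 14.15
α = (k/(k−1))·(1 − ΣVar(i)/total variance) = (5/4)·(1 − 8.59/14.15) = 0.49

α = 0.49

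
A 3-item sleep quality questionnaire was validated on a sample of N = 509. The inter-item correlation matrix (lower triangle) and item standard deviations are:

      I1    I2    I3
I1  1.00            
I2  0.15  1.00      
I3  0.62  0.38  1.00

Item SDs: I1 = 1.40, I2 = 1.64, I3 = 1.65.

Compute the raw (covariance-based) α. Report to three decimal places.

α = 0.648

Σσ²ᵢ = 1.40² + 1.64² + 1.65² = 7.3721
Covariances σ_ij = r_ij · s_i · s_j:
  σ(I1,I2) = 0.15 × 1.40 × 1.64 = 0.3444
  σ(I1,I3) = 0.62 × 1.40 × 1.65 = 1.4322
  σ(I2,I3) = 0.38 × 1.64 × 1.65 = 1.0283
σ²_T = Σσ²ᵢ + 2·Σσ_ij = 7.3721 + 2 × 2.8049 = 12.9819
α = (3/2)·(1 − 7.3721/12.9819) = 0.648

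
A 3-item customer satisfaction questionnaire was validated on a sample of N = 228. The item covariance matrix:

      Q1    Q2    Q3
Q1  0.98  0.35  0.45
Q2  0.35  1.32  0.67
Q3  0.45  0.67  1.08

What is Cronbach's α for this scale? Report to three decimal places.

α = 0.698

ΣVar(i) = 0.98 + 1.32 + 1.08 = 3.38
Sum of the distinct covariances = 1.47
total variance = 3.38 + 2 × 1.47 = 6.32
α = (k/(k−1))·(1 − ΣVar(i)/total variance) = (3/2)·(1 − 3.38/6.32) = 0.698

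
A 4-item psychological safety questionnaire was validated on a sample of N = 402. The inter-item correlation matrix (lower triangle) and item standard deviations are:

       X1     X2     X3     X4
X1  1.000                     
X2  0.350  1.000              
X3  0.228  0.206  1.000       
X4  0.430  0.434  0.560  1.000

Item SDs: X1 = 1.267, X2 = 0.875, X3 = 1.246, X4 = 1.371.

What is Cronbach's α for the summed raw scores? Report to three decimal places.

Σσ²ᵢ = 1.267² + 0.875² + 1.246² + 1.371² = 5.8031
Covariances σ_ij = r_ij · s_i · s_j:
  σ(X1,X2) = 0.350 × 1.267 × 0.875 = 0.3880
  σ(X1,X3) = 0.228 × 1.267 × 1.246 = 0.3599
  σ(X1,X4) = 0.430 × 1.267 × 1.371 = 0.7469
  σ(X2,X3) = 0.206 × 0.875 × 1.246 = 0.2246
  σ(X2,X4) = 0.434 × 0.875 × 1.371 = 0.5206
  σ(X3,X4) = 0.560 × 1.246 × 1.371 = 0.9566
σ²_T = Σσ²ᵢ + 2·Σσ_ij = 5.8031 + 2 × 3.1966 = 12.1963
α = (4/3)·(1 − 5.8031/12.1963) = 0.699

Cronbach's α = 0.699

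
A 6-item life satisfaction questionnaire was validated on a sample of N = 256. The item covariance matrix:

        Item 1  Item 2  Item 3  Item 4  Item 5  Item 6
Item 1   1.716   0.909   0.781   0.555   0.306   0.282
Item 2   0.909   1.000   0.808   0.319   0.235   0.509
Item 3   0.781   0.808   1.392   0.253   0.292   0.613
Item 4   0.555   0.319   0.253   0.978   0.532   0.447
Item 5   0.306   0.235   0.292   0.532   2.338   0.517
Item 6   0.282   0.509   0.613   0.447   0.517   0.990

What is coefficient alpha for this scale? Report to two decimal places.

α = 0.76

ΣVar(i) = 1.716 + 1.000 + 1.392 + 0.978 + 2.338 + 0.990 = 8.414
Sum of off-diagonal covariances = 7.358
σ²_T = 8.414 + 2 × 7.358 = 23.130
α = (k/(k−1))·(1 − ΣVar(i)/σ²_T) = (6/5)·(1 − 8.414/23.130) = 0.76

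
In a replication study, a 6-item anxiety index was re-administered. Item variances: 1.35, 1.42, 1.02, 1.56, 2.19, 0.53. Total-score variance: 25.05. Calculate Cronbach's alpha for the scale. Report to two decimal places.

α = 0.81

Σσ²ᵢ = 1.35 + 1.42 + 1.02 + 1.56 + 2.19 + 0.53 = 8.07
α = (k/(k−1))·(1 − Σσ²ᵢ/total variance) = (6/5)·(1 − 8.07/25.05) = 0.81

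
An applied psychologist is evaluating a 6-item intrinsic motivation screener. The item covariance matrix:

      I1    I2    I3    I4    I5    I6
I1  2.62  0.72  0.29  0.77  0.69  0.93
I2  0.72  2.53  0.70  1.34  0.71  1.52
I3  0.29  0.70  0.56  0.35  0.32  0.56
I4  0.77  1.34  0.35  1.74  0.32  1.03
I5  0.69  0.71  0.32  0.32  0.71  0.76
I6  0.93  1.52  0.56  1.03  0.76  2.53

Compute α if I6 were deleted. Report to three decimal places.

Remaining items: I1, I2, I3, I4, I5 (k = 5).
Σσ²ᵢ = 2.62 + 2.53 + 0.56 + 1.74 + 0.71 = 8.16
σ²_total = 8.16 + 2 × 6.21 = 20.58
α (item deleted) = (5/4)·(1 − 8.16/20.58) = 0.754

α = 0.754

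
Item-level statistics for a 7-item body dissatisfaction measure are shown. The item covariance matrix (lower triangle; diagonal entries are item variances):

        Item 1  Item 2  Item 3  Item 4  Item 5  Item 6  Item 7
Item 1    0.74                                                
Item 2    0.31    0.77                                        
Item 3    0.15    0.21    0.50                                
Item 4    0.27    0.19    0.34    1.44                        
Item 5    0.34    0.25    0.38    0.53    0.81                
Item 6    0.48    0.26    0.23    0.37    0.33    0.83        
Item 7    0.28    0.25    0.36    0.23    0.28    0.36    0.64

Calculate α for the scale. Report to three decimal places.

α = 0.806

sum of item variances = 0.74 + 0.77 + 0.50 + 1.44 + 0.81 + 0.83 + 0.64 = 5.73
Σ_{i<j} σ_ij = 6.40
total variance = 5.73 + 2 × 6.40 = 18.53
α = (k/(k−1))·(1 − sum of item variances/total variance) = (7/6)·(1 − 5.73/18.53) = 0.806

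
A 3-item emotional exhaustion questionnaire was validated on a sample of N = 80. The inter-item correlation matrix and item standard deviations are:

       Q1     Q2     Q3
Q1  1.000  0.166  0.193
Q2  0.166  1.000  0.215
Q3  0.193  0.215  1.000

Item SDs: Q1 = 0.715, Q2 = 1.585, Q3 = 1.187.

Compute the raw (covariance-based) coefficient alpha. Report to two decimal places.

Σσ²ᵢ = 0.715² + 1.585² + 1.187² = 4.4324
Covariances σ_ij = r_ij · s_i · s_j:
  σ(Q1,Q2) = 0.166 × 0.715 × 1.585 = 0.1881
  σ(Q1,Q3) = 0.193 × 0.715 × 1.187 = 0.1638
  σ(Q2,Q3) = 0.215 × 1.585 × 1.187 = 0.4045
σ²_T = Σσ²ᵢ + 2·Σσ_ij = 4.4324 + 2 × 0.7564 = 5.9452
α = (3/2)·(1 − 4.4324/5.9452) = 0.38

coefficient alpha = 0.38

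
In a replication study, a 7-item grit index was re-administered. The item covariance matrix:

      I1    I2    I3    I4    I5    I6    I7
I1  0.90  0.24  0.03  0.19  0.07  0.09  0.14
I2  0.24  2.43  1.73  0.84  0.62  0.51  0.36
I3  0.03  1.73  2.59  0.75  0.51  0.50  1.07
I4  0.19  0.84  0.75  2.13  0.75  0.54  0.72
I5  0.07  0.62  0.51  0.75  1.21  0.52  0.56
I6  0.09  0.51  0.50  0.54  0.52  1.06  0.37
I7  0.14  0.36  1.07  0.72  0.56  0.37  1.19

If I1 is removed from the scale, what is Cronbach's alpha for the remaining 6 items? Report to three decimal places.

α = 0.793

Remaining items: I2, I3, I4, I5, I6, I7 (k = 6).
Σσ²ᵢ = 2.43 + 2.59 + 2.13 + 1.21 + 1.06 + 1.19 = 10.61
total variance = 10.61 + 2 × 10.35 = 31.31
α (item deleted) = (6/5)·(1 − 10.61/31.31) = 0.793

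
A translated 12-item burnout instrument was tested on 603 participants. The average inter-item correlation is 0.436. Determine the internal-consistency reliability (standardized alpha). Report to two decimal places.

α = 0.90

Standardized α = k·r̄ / (1 + (k−1)·r̄) = 12 × 0.436 / (1 + 11 × 0.436)
  = 5.2320 / 5.7960 = 0.90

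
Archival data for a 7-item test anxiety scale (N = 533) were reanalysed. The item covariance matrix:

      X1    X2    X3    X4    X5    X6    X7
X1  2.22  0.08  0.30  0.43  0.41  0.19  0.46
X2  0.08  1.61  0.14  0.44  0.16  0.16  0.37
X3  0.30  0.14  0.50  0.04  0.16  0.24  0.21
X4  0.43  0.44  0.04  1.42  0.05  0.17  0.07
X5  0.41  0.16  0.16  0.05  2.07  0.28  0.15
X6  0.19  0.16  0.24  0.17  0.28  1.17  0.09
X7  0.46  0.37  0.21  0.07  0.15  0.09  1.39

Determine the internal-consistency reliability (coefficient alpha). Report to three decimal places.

α = 0.548

ΣVar(i) = 2.22 + 1.61 + 0.50 + 1.42 + 2.07 + 1.17 + 1.39 = 10.38
Σ_{i<j} σ_ij = 4.60
σ²_total = 10.38 + 2 × 4.60 = 19.58
α = (k/(k−1))·(1 − ΣVar(i)/σ²_total) = (7/6)·(1 − 10.38/19.58) = 0.548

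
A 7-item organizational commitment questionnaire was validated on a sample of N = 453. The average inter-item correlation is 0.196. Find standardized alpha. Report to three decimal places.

Standardized α = k·r̄ / (1 + (k−1)·r̄) = 7 × 0.196 / (1 + 6 × 0.196)
  = 1.3720 / 2.1760 = 0.631

standardized alpha = 0.631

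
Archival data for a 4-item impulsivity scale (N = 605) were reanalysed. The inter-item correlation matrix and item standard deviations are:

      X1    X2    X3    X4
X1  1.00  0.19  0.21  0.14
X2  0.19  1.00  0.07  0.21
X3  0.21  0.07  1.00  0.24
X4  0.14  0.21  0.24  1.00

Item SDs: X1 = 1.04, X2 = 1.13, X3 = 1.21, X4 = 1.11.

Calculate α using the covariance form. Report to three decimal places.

α = 0.460

Σσ²ᵢ = 1.04² + 1.13² + 1.21² + 1.11² = 5.0547
Covariances σ_ij = r_ij · s_i · s_j:
  σ(X1,X2) = 0.19 × 1.04 × 1.13 = 0.2233
  σ(X1,X3) = 0.21 × 1.04 × 1.21 = 0.2643
  σ(X1,X4) = 0.14 × 1.04 × 1.11 = 0.1616
  σ(X2,X3) = 0.07 × 1.13 × 1.21 = 0.0957
  σ(X2,X4) = 0.21 × 1.13 × 1.11 = 0.2634
  σ(X3,X4) = 0.24 × 1.21 × 1.11 = 0.3223
σ²_T = Σσ²ᵢ + 2·Σσ_ij = 5.0547 + 2 × 1.3306 = 7.7159
α = (4/3)·(1 − 5.0547/7.7159) = 0.460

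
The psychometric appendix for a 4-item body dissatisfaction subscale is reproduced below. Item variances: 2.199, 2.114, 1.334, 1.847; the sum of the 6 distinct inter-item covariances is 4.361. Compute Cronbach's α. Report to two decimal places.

Cronbach's α = 0.72

ΣVar(i) = 2.199 + 2.114 + 1.334 + 1.847 = 7.494
Sum of distinct covariances = 4.361
Var(T) = ΣVar(i) + 2·Σcov = 7.494 + 2 × 4.361 = 16.216
α = (4/3)·(1 − 7.494/16.216) = 0.72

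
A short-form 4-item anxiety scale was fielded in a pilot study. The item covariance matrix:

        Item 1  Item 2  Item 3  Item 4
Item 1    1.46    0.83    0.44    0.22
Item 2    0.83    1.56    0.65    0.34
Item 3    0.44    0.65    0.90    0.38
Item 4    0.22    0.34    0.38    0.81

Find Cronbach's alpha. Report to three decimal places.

sum of item variances = 1.46 + 1.56 + 0.90 + 0.81 = 4.73
Sum of off-diagonal covariances = 2.86
total variance = 4.73 + 2 × 2.86 = 10.45
α = (k/(k−1))·(1 − sum of item variances/total variance) = (4/3)·(1 − 4.73/10.45) = 0.730

α = 0.730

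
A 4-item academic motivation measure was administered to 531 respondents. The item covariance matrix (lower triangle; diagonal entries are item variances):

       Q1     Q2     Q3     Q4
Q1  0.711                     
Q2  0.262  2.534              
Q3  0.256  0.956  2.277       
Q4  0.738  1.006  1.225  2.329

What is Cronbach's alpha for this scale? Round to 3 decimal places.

α = 0.708

Σσᵢ² = 0.711 + 2.534 + 2.277 + 2.329 = 7.851
Sum of the distinct covariances = 4.443
σ²_total = 7.851 + 2 × 4.443 = 16.737
α = (k/(k−1))·(1 − Σσᵢ²/σ²_total) = (4/3)·(1 − 7.851/16.737) = 0.708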